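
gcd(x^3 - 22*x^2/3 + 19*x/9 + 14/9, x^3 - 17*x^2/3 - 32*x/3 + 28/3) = x^2 - 23*x/3 + 14/3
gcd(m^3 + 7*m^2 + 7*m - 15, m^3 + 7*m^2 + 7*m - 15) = m^3 + 7*m^2 + 7*m - 15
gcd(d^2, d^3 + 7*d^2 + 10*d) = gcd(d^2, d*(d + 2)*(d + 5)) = d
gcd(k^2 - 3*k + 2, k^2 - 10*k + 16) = k - 2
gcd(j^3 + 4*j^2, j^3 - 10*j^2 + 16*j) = j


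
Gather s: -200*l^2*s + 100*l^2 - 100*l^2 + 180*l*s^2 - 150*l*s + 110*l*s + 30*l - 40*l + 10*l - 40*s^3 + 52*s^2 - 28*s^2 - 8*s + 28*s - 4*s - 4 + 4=-40*s^3 + s^2*(180*l + 24) + s*(-200*l^2 - 40*l + 16)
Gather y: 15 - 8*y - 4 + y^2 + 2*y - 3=y^2 - 6*y + 8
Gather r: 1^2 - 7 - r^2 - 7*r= -r^2 - 7*r - 6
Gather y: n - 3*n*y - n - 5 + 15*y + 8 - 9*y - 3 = y*(6 - 3*n)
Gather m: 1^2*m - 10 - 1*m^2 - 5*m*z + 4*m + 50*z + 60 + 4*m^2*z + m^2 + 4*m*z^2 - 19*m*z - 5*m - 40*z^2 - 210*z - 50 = 4*m^2*z + m*(4*z^2 - 24*z) - 40*z^2 - 160*z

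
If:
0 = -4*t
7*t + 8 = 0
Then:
No Solution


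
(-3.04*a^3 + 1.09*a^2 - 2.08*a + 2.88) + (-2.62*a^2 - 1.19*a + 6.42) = -3.04*a^3 - 1.53*a^2 - 3.27*a + 9.3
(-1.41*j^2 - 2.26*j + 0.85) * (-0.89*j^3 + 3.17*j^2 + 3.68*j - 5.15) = 1.2549*j^5 - 2.4583*j^4 - 13.1095*j^3 + 1.6392*j^2 + 14.767*j - 4.3775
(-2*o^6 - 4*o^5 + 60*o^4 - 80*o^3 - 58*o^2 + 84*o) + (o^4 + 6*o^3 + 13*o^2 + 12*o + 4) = -2*o^6 - 4*o^5 + 61*o^4 - 74*o^3 - 45*o^2 + 96*o + 4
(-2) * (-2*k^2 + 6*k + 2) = 4*k^2 - 12*k - 4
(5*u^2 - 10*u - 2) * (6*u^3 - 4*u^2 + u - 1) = 30*u^5 - 80*u^4 + 33*u^3 - 7*u^2 + 8*u + 2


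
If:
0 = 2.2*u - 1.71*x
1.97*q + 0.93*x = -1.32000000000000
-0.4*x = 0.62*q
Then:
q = -2.50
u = 3.01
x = 3.87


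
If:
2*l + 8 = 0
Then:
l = -4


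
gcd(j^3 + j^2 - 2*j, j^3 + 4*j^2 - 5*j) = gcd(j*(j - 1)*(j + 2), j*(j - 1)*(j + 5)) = j^2 - j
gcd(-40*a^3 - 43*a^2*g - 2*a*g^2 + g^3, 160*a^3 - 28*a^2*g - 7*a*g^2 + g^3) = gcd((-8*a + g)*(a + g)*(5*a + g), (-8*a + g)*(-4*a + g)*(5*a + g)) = 40*a^2 + 3*a*g - g^2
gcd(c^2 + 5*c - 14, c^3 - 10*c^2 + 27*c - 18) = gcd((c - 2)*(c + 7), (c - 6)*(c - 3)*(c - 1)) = 1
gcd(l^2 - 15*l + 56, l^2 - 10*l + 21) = l - 7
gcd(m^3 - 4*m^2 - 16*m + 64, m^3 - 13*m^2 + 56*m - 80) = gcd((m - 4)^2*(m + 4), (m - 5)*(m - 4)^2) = m^2 - 8*m + 16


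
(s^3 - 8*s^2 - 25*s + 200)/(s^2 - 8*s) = s - 25/s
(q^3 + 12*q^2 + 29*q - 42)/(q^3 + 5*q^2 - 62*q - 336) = (q - 1)/(q - 8)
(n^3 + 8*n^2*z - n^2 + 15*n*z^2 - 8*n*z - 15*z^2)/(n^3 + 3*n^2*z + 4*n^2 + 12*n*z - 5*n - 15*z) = (n + 5*z)/(n + 5)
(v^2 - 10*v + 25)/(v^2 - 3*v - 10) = (v - 5)/(v + 2)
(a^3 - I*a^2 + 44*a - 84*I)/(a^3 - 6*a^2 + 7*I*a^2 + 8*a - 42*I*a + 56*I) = (a^2 - 8*I*a - 12)/(a^2 - 6*a + 8)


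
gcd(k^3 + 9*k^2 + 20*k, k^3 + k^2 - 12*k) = k^2 + 4*k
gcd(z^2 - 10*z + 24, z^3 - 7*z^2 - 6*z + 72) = z^2 - 10*z + 24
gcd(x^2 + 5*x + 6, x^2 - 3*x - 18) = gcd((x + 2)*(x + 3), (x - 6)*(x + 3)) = x + 3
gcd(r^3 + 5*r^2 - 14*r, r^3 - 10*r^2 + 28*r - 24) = r - 2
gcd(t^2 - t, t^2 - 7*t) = t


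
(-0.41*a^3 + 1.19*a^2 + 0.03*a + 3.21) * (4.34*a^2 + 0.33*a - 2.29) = -1.7794*a^5 + 5.0293*a^4 + 1.4618*a^3 + 11.2162*a^2 + 0.9906*a - 7.3509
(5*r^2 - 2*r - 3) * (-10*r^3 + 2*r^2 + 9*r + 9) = -50*r^5 + 30*r^4 + 71*r^3 + 21*r^2 - 45*r - 27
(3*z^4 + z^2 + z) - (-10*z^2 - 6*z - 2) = 3*z^4 + 11*z^2 + 7*z + 2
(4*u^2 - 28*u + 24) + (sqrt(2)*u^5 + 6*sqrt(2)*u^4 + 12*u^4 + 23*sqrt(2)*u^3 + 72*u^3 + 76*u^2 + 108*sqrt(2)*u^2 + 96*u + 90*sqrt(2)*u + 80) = sqrt(2)*u^5 + 6*sqrt(2)*u^4 + 12*u^4 + 23*sqrt(2)*u^3 + 72*u^3 + 80*u^2 + 108*sqrt(2)*u^2 + 68*u + 90*sqrt(2)*u + 104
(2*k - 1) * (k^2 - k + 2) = 2*k^3 - 3*k^2 + 5*k - 2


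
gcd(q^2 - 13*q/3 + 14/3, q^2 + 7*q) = 1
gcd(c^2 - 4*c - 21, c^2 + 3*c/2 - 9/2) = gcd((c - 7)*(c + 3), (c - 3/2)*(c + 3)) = c + 3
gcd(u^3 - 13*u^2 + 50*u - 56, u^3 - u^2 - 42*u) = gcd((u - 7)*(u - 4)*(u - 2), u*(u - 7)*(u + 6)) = u - 7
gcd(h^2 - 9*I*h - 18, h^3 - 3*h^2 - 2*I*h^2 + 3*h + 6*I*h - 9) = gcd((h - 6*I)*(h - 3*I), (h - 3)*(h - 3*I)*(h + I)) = h - 3*I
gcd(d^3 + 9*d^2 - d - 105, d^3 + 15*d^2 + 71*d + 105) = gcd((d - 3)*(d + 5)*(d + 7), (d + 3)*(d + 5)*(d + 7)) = d^2 + 12*d + 35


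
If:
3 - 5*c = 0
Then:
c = 3/5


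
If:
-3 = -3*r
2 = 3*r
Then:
No Solution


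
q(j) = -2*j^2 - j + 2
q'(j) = -4*j - 1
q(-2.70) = -9.88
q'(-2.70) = 9.80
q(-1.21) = 0.28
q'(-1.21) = 3.84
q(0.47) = 1.09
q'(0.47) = -2.88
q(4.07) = -35.20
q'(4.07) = -17.28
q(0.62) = 0.61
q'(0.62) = -3.48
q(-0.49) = 2.01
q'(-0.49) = 0.96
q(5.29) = -59.26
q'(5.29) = -22.16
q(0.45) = 1.14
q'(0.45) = -2.80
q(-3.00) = -13.00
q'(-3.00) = 11.00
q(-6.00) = -64.00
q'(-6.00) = 23.00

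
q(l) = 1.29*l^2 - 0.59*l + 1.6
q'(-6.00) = -16.07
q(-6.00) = 51.58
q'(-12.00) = -31.55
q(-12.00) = 194.44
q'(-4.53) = -12.28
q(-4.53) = 30.74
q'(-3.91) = -10.68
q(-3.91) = 23.63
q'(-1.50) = -4.46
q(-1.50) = 5.39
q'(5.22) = 12.88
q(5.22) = 33.67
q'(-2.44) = -6.89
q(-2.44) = 10.72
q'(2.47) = 5.78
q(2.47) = 8.01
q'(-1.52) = -4.51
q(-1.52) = 5.48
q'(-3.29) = -9.08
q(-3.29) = 17.50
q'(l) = 2.58*l - 0.59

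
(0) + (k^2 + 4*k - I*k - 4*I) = k^2 + 4*k - I*k - 4*I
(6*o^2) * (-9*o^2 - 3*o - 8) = -54*o^4 - 18*o^3 - 48*o^2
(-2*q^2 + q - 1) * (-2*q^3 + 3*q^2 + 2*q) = 4*q^5 - 8*q^4 + q^3 - q^2 - 2*q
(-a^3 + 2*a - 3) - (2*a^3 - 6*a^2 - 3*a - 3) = -3*a^3 + 6*a^2 + 5*a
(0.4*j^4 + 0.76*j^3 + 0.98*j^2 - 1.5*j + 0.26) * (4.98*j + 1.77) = 1.992*j^5 + 4.4928*j^4 + 6.2256*j^3 - 5.7354*j^2 - 1.3602*j + 0.4602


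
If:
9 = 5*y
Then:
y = 9/5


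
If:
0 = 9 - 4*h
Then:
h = 9/4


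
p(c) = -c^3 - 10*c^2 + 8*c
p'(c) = -3*c^2 - 20*c + 8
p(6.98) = -771.43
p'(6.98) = -277.76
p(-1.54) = -32.38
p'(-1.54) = 31.69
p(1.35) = -9.89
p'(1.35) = -24.47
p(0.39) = 1.54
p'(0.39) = -0.26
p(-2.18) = -54.60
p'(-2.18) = 37.34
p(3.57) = -144.39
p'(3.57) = -101.63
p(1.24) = -7.36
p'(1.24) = -21.41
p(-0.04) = -0.34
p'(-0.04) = 8.80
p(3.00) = -93.00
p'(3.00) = -79.00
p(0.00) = 0.00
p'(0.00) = 8.00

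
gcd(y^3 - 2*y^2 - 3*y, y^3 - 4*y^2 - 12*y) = y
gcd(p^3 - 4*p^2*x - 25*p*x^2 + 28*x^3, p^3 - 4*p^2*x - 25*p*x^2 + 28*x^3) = p^3 - 4*p^2*x - 25*p*x^2 + 28*x^3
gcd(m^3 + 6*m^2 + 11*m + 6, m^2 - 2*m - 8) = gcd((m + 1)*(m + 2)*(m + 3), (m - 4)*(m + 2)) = m + 2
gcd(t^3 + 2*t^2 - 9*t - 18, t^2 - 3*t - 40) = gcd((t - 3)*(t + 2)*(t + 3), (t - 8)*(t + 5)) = 1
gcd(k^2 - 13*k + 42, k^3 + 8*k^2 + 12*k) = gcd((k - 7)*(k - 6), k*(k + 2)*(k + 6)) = 1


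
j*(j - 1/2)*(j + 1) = j^3 + j^2/2 - j/2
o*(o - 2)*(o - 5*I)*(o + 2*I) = o^4 - 2*o^3 - 3*I*o^3 + 10*o^2 + 6*I*o^2 - 20*o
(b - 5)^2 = b^2 - 10*b + 25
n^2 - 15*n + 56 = (n - 8)*(n - 7)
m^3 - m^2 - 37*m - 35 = (m - 7)*(m + 1)*(m + 5)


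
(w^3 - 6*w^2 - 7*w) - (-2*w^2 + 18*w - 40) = w^3 - 4*w^2 - 25*w + 40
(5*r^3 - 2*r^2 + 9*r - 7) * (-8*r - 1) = -40*r^4 + 11*r^3 - 70*r^2 + 47*r + 7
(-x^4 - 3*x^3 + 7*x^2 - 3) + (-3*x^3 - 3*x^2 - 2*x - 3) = -x^4 - 6*x^3 + 4*x^2 - 2*x - 6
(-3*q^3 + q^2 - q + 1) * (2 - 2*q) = 6*q^4 - 8*q^3 + 4*q^2 - 4*q + 2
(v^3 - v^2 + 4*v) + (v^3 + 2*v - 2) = 2*v^3 - v^2 + 6*v - 2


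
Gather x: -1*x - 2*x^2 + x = -2*x^2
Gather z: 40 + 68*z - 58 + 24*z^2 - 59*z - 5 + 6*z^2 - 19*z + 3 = 30*z^2 - 10*z - 20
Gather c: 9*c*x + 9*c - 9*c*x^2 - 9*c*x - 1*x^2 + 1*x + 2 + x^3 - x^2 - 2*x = c*(9 - 9*x^2) + x^3 - 2*x^2 - x + 2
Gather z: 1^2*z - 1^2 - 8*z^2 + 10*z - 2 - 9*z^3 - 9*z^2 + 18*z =-9*z^3 - 17*z^2 + 29*z - 3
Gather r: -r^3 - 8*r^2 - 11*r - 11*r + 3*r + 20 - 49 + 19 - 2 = -r^3 - 8*r^2 - 19*r - 12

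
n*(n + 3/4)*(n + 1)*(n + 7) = n^4 + 35*n^3/4 + 13*n^2 + 21*n/4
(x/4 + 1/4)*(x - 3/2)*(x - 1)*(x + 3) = x^4/4 + 3*x^3/8 - 11*x^2/8 - 3*x/8 + 9/8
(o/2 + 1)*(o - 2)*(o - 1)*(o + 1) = o^4/2 - 5*o^2/2 + 2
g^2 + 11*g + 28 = (g + 4)*(g + 7)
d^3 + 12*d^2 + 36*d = d*(d + 6)^2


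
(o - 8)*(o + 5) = o^2 - 3*o - 40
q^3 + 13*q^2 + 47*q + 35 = (q + 1)*(q + 5)*(q + 7)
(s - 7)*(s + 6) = s^2 - s - 42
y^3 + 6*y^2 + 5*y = y*(y + 1)*(y + 5)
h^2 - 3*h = h*(h - 3)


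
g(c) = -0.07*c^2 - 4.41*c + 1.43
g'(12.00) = -6.09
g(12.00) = -61.57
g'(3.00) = -4.83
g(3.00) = -12.43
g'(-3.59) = -3.91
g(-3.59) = 16.36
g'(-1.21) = -4.24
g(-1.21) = 6.66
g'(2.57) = -4.77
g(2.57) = -10.37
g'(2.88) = -4.81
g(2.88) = -11.85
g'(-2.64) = -4.04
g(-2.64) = 12.58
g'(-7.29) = -3.39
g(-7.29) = 29.86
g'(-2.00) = -4.13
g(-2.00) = 9.97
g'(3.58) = -4.91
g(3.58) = -15.25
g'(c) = -0.14*c - 4.41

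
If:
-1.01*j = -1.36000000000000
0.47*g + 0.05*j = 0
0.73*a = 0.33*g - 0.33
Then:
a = -0.52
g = -0.14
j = 1.35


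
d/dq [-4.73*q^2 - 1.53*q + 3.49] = -9.46*q - 1.53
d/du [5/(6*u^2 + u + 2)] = 5*(-12*u - 1)/(6*u^2 + u + 2)^2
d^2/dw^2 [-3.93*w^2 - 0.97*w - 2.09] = -7.86000000000000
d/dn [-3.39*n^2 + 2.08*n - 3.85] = 2.08 - 6.78*n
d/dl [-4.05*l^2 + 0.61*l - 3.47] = 0.61 - 8.1*l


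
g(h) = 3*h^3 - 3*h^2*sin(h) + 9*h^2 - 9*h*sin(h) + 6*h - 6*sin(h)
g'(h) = -3*h^2*cos(h) + 9*h^2 - 6*h*sin(h) - 9*h*cos(h) + 18*h - 9*sin(h) - 6*cos(h) + 6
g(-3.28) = -29.92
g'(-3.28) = 53.93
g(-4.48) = -141.19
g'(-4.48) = 129.36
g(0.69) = 0.73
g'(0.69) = 3.82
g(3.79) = 365.58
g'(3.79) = 288.98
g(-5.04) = -220.58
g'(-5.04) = 152.15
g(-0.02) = -0.00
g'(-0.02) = 0.00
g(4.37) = 545.12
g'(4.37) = 324.16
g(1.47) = 12.22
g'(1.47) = 31.59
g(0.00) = 0.00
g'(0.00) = 0.00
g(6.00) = 1054.94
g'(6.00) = 289.27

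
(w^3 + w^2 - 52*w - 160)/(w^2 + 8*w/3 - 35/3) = 3*(w^2 - 4*w - 32)/(3*w - 7)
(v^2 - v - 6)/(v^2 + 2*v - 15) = (v + 2)/(v + 5)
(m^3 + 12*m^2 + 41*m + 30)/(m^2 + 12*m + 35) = (m^2 + 7*m + 6)/(m + 7)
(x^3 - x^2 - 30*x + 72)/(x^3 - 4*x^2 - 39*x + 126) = (x - 4)/(x - 7)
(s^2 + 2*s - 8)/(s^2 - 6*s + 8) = (s + 4)/(s - 4)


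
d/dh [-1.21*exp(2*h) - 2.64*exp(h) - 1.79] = (-2.42*exp(h) - 2.64)*exp(h)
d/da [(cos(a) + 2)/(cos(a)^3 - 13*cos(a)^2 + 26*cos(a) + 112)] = (2*cos(a) - 15)*sin(a)/((cos(a) - 8)^2*(cos(a) - 7)^2)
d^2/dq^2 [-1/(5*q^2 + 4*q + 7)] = 2*(25*q^2 + 20*q - 4*(5*q + 2)^2 + 35)/(5*q^2 + 4*q + 7)^3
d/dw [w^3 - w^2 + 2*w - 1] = 3*w^2 - 2*w + 2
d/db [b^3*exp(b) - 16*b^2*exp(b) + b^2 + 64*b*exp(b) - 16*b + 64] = b^3*exp(b) - 13*b^2*exp(b) + 32*b*exp(b) + 2*b + 64*exp(b) - 16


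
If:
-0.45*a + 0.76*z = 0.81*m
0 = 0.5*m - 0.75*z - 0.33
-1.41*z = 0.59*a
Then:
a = -2.06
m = 1.95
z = 0.86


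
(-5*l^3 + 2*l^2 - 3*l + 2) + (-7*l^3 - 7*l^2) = -12*l^3 - 5*l^2 - 3*l + 2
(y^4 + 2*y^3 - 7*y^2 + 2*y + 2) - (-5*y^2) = y^4 + 2*y^3 - 2*y^2 + 2*y + 2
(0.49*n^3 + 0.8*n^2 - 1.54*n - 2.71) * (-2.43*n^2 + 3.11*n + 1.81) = -1.1907*n^5 - 0.4201*n^4 + 7.1171*n^3 + 3.2439*n^2 - 11.2155*n - 4.9051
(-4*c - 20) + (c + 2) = -3*c - 18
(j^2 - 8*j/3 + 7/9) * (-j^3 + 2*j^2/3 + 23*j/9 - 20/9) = -j^5 + 10*j^4/3 - 230*j^2/27 + 641*j/81 - 140/81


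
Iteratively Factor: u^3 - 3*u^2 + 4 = (u - 2)*(u^2 - u - 2) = (u - 2)^2*(u + 1)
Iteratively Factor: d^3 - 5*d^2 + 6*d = (d)*(d^2 - 5*d + 6) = d*(d - 2)*(d - 3)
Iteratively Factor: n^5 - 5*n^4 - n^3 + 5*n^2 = (n)*(n^4 - 5*n^3 - n^2 + 5*n) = n*(n + 1)*(n^3 - 6*n^2 + 5*n) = n^2*(n + 1)*(n^2 - 6*n + 5) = n^2*(n - 5)*(n + 1)*(n - 1)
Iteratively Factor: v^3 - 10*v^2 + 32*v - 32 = (v - 4)*(v^2 - 6*v + 8) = (v - 4)*(v - 2)*(v - 4)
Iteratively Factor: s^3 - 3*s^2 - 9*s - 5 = (s - 5)*(s^2 + 2*s + 1) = (s - 5)*(s + 1)*(s + 1)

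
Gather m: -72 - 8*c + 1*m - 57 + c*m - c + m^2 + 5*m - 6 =-9*c + m^2 + m*(c + 6) - 135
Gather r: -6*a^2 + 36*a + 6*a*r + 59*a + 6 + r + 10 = -6*a^2 + 95*a + r*(6*a + 1) + 16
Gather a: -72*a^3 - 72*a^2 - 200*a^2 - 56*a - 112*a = -72*a^3 - 272*a^2 - 168*a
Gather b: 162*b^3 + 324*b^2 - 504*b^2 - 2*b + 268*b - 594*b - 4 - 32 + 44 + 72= 162*b^3 - 180*b^2 - 328*b + 80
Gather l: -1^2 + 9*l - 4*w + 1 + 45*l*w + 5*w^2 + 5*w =l*(45*w + 9) + 5*w^2 + w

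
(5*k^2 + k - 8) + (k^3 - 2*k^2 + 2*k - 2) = k^3 + 3*k^2 + 3*k - 10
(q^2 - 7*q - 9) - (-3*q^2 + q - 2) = 4*q^2 - 8*q - 7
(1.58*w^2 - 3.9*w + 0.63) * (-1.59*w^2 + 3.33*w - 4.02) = -2.5122*w^4 + 11.4624*w^3 - 20.3403*w^2 + 17.7759*w - 2.5326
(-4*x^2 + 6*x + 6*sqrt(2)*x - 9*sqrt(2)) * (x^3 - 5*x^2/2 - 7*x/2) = -4*x^5 + 6*sqrt(2)*x^4 + 16*x^4 - 24*sqrt(2)*x^3 - x^3 - 21*x^2 + 3*sqrt(2)*x^2/2 + 63*sqrt(2)*x/2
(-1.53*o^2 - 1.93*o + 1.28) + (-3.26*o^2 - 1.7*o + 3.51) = -4.79*o^2 - 3.63*o + 4.79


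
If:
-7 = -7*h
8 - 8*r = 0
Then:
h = 1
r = 1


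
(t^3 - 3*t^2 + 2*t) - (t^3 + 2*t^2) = -5*t^2 + 2*t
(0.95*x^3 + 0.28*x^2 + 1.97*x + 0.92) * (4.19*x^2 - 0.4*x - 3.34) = 3.9805*x^5 + 0.7932*x^4 + 4.9693*x^3 + 2.1316*x^2 - 6.9478*x - 3.0728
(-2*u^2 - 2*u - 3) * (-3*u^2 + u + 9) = 6*u^4 + 4*u^3 - 11*u^2 - 21*u - 27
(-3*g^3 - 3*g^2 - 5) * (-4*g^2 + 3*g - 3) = 12*g^5 + 3*g^4 + 29*g^2 - 15*g + 15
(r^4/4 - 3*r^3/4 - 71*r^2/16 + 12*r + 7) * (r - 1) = r^5/4 - r^4 - 59*r^3/16 + 263*r^2/16 - 5*r - 7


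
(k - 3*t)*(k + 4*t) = k^2 + k*t - 12*t^2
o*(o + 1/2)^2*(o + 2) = o^4 + 3*o^3 + 9*o^2/4 + o/2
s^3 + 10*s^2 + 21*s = s*(s + 3)*(s + 7)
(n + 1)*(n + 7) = n^2 + 8*n + 7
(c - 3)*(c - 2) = c^2 - 5*c + 6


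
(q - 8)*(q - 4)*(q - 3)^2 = q^4 - 18*q^3 + 113*q^2 - 300*q + 288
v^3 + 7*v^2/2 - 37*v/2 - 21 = (v - 7/2)*(v + 1)*(v + 6)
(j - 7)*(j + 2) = j^2 - 5*j - 14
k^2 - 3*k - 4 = (k - 4)*(k + 1)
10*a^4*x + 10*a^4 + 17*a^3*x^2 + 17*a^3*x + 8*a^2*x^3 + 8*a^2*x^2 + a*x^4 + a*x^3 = (a + x)*(2*a + x)*(5*a + x)*(a*x + a)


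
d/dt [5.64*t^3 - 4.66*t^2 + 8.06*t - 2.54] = 16.92*t^2 - 9.32*t + 8.06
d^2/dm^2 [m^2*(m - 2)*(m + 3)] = 12*m^2 + 6*m - 12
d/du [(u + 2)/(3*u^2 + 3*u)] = (u*(u + 1) - (u + 2)*(2*u + 1))/(3*u^2*(u + 1)^2)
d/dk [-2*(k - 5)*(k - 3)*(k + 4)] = -6*k^2 + 16*k + 34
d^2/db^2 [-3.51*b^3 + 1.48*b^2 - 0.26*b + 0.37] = 2.96 - 21.06*b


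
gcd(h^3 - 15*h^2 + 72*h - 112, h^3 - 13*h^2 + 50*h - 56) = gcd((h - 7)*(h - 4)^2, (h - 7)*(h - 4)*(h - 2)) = h^2 - 11*h + 28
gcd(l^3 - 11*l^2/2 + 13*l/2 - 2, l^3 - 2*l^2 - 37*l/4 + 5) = l^2 - 9*l/2 + 2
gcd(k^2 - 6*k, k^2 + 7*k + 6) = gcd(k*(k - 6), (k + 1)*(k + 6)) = 1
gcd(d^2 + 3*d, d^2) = d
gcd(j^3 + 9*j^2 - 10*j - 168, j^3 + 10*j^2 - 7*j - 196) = j^2 + 3*j - 28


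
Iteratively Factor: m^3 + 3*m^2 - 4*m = (m + 4)*(m^2 - m) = (m - 1)*(m + 4)*(m)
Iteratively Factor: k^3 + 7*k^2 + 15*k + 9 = (k + 3)*(k^2 + 4*k + 3) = (k + 1)*(k + 3)*(k + 3)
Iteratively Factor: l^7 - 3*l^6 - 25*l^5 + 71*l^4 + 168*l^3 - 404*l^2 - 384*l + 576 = (l - 4)*(l^6 + l^5 - 21*l^4 - 13*l^3 + 116*l^2 + 60*l - 144) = (l - 4)*(l + 2)*(l^5 - l^4 - 19*l^3 + 25*l^2 + 66*l - 72) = (l - 4)*(l + 2)^2*(l^4 - 3*l^3 - 13*l^2 + 51*l - 36) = (l - 4)*(l + 2)^2*(l + 4)*(l^3 - 7*l^2 + 15*l - 9) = (l - 4)*(l - 1)*(l + 2)^2*(l + 4)*(l^2 - 6*l + 9) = (l - 4)*(l - 3)*(l - 1)*(l + 2)^2*(l + 4)*(l - 3)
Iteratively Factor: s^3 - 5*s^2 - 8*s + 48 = (s + 3)*(s^2 - 8*s + 16) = (s - 4)*(s + 3)*(s - 4)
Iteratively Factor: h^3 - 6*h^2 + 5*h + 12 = (h - 3)*(h^2 - 3*h - 4) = (h - 3)*(h + 1)*(h - 4)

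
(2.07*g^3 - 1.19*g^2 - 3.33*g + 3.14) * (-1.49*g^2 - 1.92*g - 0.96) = -3.0843*g^5 - 2.2013*g^4 + 5.2593*g^3 + 2.8574*g^2 - 2.832*g - 3.0144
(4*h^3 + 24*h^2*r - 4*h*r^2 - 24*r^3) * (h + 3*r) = 4*h^4 + 36*h^3*r + 68*h^2*r^2 - 36*h*r^3 - 72*r^4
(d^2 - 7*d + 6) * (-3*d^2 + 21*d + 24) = -3*d^4 + 42*d^3 - 141*d^2 - 42*d + 144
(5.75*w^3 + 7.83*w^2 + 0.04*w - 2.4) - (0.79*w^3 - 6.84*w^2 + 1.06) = 4.96*w^3 + 14.67*w^2 + 0.04*w - 3.46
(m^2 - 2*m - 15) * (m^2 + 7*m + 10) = m^4 + 5*m^3 - 19*m^2 - 125*m - 150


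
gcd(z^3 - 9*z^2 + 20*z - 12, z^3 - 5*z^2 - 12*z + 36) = z^2 - 8*z + 12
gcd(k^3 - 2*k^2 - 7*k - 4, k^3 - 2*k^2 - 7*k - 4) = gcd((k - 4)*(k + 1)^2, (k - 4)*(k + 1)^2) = k^3 - 2*k^2 - 7*k - 4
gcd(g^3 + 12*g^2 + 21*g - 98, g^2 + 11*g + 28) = g + 7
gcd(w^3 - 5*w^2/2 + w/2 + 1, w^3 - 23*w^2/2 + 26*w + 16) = w + 1/2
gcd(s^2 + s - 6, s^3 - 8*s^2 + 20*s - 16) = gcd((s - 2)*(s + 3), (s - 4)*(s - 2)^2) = s - 2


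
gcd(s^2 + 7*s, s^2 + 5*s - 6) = 1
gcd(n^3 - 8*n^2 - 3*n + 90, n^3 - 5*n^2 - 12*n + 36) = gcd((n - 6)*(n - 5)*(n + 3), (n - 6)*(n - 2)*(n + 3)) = n^2 - 3*n - 18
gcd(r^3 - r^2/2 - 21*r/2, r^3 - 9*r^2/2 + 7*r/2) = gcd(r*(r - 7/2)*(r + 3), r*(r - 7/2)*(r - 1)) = r^2 - 7*r/2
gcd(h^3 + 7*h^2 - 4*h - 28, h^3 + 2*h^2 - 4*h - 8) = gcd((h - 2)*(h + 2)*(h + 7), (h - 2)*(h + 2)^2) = h^2 - 4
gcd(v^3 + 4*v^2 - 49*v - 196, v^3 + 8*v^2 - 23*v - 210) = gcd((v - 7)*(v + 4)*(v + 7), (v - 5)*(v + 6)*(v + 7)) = v + 7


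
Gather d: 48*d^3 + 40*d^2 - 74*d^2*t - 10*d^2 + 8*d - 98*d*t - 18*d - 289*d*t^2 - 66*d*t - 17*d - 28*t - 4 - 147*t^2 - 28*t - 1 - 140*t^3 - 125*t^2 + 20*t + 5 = 48*d^3 + d^2*(30 - 74*t) + d*(-289*t^2 - 164*t - 27) - 140*t^3 - 272*t^2 - 36*t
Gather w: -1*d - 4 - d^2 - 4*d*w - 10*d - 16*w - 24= -d^2 - 11*d + w*(-4*d - 16) - 28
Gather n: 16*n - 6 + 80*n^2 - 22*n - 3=80*n^2 - 6*n - 9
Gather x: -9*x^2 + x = -9*x^2 + x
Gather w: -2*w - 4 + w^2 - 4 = w^2 - 2*w - 8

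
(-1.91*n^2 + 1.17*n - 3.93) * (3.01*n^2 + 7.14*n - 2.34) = -5.7491*n^4 - 10.1157*n^3 + 0.993899999999999*n^2 - 30.798*n + 9.1962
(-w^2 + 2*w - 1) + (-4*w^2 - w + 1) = -5*w^2 + w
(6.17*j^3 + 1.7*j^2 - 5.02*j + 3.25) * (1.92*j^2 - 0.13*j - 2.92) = 11.8464*j^5 + 2.4619*j^4 - 27.8758*j^3 + 1.9286*j^2 + 14.2359*j - 9.49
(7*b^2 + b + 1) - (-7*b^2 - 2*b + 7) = 14*b^2 + 3*b - 6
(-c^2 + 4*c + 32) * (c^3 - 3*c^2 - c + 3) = -c^5 + 7*c^4 + 21*c^3 - 103*c^2 - 20*c + 96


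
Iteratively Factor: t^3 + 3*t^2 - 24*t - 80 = (t - 5)*(t^2 + 8*t + 16) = (t - 5)*(t + 4)*(t + 4)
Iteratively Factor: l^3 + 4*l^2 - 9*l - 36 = (l + 4)*(l^2 - 9) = (l - 3)*(l + 4)*(l + 3)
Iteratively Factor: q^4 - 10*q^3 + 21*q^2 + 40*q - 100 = (q + 2)*(q^3 - 12*q^2 + 45*q - 50) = (q - 5)*(q + 2)*(q^2 - 7*q + 10) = (q - 5)*(q - 2)*(q + 2)*(q - 5)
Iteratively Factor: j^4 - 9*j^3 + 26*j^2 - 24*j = (j - 2)*(j^3 - 7*j^2 + 12*j) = (j - 3)*(j - 2)*(j^2 - 4*j) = (j - 4)*(j - 3)*(j - 2)*(j)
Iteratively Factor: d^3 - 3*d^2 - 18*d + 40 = (d - 5)*(d^2 + 2*d - 8) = (d - 5)*(d - 2)*(d + 4)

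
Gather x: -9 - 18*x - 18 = -18*x - 27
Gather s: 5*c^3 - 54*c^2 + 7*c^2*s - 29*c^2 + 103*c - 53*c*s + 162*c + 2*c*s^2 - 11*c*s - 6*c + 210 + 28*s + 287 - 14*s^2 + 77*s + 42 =5*c^3 - 83*c^2 + 259*c + s^2*(2*c - 14) + s*(7*c^2 - 64*c + 105) + 539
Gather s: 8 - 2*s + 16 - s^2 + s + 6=-s^2 - s + 30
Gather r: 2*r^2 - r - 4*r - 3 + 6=2*r^2 - 5*r + 3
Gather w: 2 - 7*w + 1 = 3 - 7*w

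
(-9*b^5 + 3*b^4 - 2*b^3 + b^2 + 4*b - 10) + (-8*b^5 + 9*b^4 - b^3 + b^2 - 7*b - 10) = -17*b^5 + 12*b^4 - 3*b^3 + 2*b^2 - 3*b - 20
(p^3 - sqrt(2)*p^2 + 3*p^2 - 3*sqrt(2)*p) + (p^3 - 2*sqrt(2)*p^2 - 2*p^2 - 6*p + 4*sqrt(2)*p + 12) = 2*p^3 - 3*sqrt(2)*p^2 + p^2 - 6*p + sqrt(2)*p + 12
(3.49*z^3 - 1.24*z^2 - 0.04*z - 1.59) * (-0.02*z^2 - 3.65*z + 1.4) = -0.0698*z^5 - 12.7137*z^4 + 9.4128*z^3 - 1.5582*z^2 + 5.7475*z - 2.226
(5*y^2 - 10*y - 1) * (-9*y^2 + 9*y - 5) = -45*y^4 + 135*y^3 - 106*y^2 + 41*y + 5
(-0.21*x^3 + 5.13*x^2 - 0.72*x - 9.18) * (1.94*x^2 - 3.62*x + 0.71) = -0.4074*x^5 + 10.7124*x^4 - 20.1165*x^3 - 11.5605*x^2 + 32.7204*x - 6.5178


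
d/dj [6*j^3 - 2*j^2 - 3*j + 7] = 18*j^2 - 4*j - 3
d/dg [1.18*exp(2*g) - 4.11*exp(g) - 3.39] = (2.36*exp(g) - 4.11)*exp(g)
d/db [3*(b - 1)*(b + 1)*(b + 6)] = 9*b^2 + 36*b - 3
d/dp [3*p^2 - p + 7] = 6*p - 1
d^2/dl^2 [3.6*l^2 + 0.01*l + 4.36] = 7.20000000000000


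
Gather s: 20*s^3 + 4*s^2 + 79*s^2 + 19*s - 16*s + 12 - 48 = 20*s^3 + 83*s^2 + 3*s - 36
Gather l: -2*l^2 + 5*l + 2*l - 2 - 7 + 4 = -2*l^2 + 7*l - 5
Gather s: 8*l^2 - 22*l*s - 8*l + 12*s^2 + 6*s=8*l^2 - 8*l + 12*s^2 + s*(6 - 22*l)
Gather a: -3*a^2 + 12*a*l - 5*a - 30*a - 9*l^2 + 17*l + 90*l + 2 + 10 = -3*a^2 + a*(12*l - 35) - 9*l^2 + 107*l + 12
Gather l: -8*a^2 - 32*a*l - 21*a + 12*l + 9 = -8*a^2 - 21*a + l*(12 - 32*a) + 9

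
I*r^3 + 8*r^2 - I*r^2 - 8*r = r*(r - 8*I)*(I*r - I)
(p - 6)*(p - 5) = p^2 - 11*p + 30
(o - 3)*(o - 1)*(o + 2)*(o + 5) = o^4 + 3*o^3 - 15*o^2 - 19*o + 30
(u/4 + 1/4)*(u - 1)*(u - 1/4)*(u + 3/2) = u^4/4 + 5*u^3/16 - 11*u^2/32 - 5*u/16 + 3/32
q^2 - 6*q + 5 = (q - 5)*(q - 1)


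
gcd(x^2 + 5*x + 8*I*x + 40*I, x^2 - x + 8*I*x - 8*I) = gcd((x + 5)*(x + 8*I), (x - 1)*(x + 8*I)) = x + 8*I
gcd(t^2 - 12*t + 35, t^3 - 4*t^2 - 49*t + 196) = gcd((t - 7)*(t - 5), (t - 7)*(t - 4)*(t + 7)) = t - 7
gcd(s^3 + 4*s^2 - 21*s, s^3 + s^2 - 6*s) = s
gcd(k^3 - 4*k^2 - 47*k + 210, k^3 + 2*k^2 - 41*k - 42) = k^2 + k - 42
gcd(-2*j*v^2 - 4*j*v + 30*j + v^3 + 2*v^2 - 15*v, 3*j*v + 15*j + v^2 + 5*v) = v + 5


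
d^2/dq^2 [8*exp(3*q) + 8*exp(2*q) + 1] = (72*exp(q) + 32)*exp(2*q)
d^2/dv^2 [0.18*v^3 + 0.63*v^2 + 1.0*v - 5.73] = 1.08*v + 1.26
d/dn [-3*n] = -3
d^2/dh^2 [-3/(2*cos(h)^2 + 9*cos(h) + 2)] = 3*(16*sin(h)^4 - 73*sin(h)^2 - 171*cos(h)/2 + 27*cos(3*h)/2 - 97)/(-2*sin(h)^2 + 9*cos(h) + 4)^3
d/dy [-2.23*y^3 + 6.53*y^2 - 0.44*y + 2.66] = -6.69*y^2 + 13.06*y - 0.44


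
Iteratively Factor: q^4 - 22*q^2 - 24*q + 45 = (q - 5)*(q^3 + 5*q^2 + 3*q - 9) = (q - 5)*(q + 3)*(q^2 + 2*q - 3) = (q - 5)*(q - 1)*(q + 3)*(q + 3)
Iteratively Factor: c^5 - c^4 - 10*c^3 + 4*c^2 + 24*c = (c + 2)*(c^4 - 3*c^3 - 4*c^2 + 12*c) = (c + 2)^2*(c^3 - 5*c^2 + 6*c) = (c - 3)*(c + 2)^2*(c^2 - 2*c) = c*(c - 3)*(c + 2)^2*(c - 2)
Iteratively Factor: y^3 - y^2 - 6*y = (y - 3)*(y^2 + 2*y) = y*(y - 3)*(y + 2)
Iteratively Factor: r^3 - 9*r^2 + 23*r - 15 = (r - 1)*(r^2 - 8*r + 15) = (r - 3)*(r - 1)*(r - 5)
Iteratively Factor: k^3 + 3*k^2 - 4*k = (k)*(k^2 + 3*k - 4) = k*(k + 4)*(k - 1)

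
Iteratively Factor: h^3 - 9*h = (h + 3)*(h^2 - 3*h) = h*(h + 3)*(h - 3)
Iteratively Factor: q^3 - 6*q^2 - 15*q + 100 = (q + 4)*(q^2 - 10*q + 25) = (q - 5)*(q + 4)*(q - 5)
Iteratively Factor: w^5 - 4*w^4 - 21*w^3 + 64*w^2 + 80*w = (w)*(w^4 - 4*w^3 - 21*w^2 + 64*w + 80) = w*(w - 4)*(w^3 - 21*w - 20) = w*(w - 4)*(w + 4)*(w^2 - 4*w - 5) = w*(w - 5)*(w - 4)*(w + 4)*(w + 1)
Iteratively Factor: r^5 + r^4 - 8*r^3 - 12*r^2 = (r + 2)*(r^4 - r^3 - 6*r^2) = (r + 2)^2*(r^3 - 3*r^2) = r*(r + 2)^2*(r^2 - 3*r) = r*(r - 3)*(r + 2)^2*(r)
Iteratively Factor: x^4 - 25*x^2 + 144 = (x - 3)*(x^3 + 3*x^2 - 16*x - 48) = (x - 3)*(x + 3)*(x^2 - 16) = (x - 4)*(x - 3)*(x + 3)*(x + 4)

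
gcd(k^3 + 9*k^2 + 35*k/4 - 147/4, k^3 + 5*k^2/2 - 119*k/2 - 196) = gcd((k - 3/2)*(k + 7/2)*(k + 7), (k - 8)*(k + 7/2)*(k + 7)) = k^2 + 21*k/2 + 49/2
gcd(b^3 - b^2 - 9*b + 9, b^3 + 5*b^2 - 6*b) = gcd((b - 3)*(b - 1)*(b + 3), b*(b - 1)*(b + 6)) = b - 1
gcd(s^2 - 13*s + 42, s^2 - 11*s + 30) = s - 6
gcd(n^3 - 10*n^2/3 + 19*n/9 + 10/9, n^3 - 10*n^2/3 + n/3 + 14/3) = n - 2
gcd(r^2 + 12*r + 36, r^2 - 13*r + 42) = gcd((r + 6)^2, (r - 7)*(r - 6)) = 1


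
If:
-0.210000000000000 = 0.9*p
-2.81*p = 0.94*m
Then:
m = 0.70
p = -0.23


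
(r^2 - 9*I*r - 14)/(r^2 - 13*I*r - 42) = (r - 2*I)/(r - 6*I)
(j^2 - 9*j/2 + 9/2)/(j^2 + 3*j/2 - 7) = (2*j^2 - 9*j + 9)/(2*j^2 + 3*j - 14)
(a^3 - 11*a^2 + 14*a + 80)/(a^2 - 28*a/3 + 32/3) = 3*(a^2 - 3*a - 10)/(3*a - 4)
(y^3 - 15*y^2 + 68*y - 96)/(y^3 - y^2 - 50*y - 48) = (y^2 - 7*y + 12)/(y^2 + 7*y + 6)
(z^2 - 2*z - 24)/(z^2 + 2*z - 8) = (z - 6)/(z - 2)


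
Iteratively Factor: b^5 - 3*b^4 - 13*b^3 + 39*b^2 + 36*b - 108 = (b + 2)*(b^4 - 5*b^3 - 3*b^2 + 45*b - 54) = (b - 2)*(b + 2)*(b^3 - 3*b^2 - 9*b + 27) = (b - 3)*(b - 2)*(b + 2)*(b^2 - 9) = (b - 3)^2*(b - 2)*(b + 2)*(b + 3)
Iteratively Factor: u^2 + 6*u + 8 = (u + 2)*(u + 4)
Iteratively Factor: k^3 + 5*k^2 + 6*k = (k + 2)*(k^2 + 3*k) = (k + 2)*(k + 3)*(k)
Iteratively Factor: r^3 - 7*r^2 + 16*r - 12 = (r - 2)*(r^2 - 5*r + 6) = (r - 3)*(r - 2)*(r - 2)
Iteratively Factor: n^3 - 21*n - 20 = (n - 5)*(n^2 + 5*n + 4) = (n - 5)*(n + 4)*(n + 1)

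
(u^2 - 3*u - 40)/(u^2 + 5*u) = (u - 8)/u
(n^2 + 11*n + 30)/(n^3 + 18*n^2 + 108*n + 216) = (n + 5)/(n^2 + 12*n + 36)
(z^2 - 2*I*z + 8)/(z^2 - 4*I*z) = (z + 2*I)/z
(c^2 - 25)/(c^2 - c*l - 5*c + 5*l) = (c + 5)/(c - l)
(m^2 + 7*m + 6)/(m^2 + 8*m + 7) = (m + 6)/(m + 7)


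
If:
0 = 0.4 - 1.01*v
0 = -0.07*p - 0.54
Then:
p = -7.71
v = 0.40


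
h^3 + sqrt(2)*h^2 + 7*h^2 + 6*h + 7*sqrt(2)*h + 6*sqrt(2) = (h + 1)*(h + 6)*(h + sqrt(2))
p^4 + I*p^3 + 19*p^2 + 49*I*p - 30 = (p - 5*I)*(p + I)*(p + 2*I)*(p + 3*I)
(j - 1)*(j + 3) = j^2 + 2*j - 3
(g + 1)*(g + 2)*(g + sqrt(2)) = g^3 + sqrt(2)*g^2 + 3*g^2 + 2*g + 3*sqrt(2)*g + 2*sqrt(2)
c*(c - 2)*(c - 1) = c^3 - 3*c^2 + 2*c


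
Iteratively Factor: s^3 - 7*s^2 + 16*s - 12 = (s - 2)*(s^2 - 5*s + 6) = (s - 3)*(s - 2)*(s - 2)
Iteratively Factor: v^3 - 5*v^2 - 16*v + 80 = (v - 4)*(v^2 - v - 20) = (v - 5)*(v - 4)*(v + 4)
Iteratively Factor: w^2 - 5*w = (w)*(w - 5)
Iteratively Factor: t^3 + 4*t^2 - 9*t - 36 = (t - 3)*(t^2 + 7*t + 12) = (t - 3)*(t + 4)*(t + 3)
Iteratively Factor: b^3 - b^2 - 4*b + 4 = (b - 1)*(b^2 - 4) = (b - 2)*(b - 1)*(b + 2)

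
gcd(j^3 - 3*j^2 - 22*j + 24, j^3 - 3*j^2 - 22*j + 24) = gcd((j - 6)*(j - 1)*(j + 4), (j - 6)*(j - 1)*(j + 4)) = j^3 - 3*j^2 - 22*j + 24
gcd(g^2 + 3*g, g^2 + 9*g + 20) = 1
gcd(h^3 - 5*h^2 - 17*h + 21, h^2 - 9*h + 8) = h - 1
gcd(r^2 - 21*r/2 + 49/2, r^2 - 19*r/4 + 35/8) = r - 7/2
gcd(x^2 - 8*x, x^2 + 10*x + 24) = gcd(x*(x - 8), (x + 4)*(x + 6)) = 1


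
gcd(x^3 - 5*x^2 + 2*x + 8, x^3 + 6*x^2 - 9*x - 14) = x^2 - x - 2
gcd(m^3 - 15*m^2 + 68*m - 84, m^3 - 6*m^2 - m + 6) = m - 6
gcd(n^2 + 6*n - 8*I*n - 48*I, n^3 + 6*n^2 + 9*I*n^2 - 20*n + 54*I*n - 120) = n + 6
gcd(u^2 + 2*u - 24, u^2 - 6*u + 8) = u - 4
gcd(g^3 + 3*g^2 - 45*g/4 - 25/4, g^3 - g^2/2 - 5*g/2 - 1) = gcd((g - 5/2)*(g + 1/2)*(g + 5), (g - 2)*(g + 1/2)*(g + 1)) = g + 1/2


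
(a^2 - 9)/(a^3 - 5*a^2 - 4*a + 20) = (a^2 - 9)/(a^3 - 5*a^2 - 4*a + 20)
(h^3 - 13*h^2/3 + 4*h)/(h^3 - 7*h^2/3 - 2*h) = (3*h - 4)/(3*h + 2)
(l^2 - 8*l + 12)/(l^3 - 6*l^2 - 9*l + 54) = (l - 2)/(l^2 - 9)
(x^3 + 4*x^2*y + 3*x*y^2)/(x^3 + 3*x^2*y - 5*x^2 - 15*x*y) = (x + y)/(x - 5)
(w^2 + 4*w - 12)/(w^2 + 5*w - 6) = (w - 2)/(w - 1)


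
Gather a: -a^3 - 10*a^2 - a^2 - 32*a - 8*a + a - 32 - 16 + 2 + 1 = -a^3 - 11*a^2 - 39*a - 45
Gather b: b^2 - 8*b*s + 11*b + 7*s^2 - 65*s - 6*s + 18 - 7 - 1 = b^2 + b*(11 - 8*s) + 7*s^2 - 71*s + 10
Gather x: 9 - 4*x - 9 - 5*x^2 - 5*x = -5*x^2 - 9*x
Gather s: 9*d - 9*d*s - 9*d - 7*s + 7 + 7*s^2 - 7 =7*s^2 + s*(-9*d - 7)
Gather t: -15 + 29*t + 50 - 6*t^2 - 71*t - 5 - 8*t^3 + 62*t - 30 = -8*t^3 - 6*t^2 + 20*t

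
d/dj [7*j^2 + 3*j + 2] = 14*j + 3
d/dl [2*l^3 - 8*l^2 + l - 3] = 6*l^2 - 16*l + 1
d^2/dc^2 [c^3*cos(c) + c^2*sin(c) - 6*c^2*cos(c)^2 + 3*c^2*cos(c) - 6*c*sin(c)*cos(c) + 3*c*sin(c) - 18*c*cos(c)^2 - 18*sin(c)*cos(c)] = -c^3*cos(c) - 7*c^2*sin(c) - 3*c^2*cos(c) + 12*c^2*cos(2*c) - 15*c*sin(c) + 36*sqrt(2)*c*sin(2*c + pi/4) + 10*c*cos(c) + 2*sin(c) + 72*sin(2*c) + 12*cos(c) - 18*cos(2*c) - 6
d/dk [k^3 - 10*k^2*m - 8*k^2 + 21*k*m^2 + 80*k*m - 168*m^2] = 3*k^2 - 20*k*m - 16*k + 21*m^2 + 80*m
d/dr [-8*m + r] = 1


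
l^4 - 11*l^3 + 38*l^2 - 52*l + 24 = (l - 6)*(l - 2)^2*(l - 1)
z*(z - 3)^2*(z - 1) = z^4 - 7*z^3 + 15*z^2 - 9*z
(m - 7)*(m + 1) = m^2 - 6*m - 7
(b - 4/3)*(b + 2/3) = b^2 - 2*b/3 - 8/9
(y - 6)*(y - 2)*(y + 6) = y^3 - 2*y^2 - 36*y + 72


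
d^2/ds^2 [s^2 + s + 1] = 2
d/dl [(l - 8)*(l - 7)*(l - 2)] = 3*l^2 - 34*l + 86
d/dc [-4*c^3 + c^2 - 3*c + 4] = -12*c^2 + 2*c - 3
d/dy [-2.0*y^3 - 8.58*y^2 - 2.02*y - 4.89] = -6.0*y^2 - 17.16*y - 2.02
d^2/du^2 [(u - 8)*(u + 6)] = 2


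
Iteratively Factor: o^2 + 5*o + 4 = (o + 4)*(o + 1)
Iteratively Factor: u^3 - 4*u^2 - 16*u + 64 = (u - 4)*(u^2 - 16) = (u - 4)*(u + 4)*(u - 4)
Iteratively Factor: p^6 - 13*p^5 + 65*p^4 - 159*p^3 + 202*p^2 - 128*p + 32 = (p - 1)*(p^5 - 12*p^4 + 53*p^3 - 106*p^2 + 96*p - 32) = (p - 2)*(p - 1)*(p^4 - 10*p^3 + 33*p^2 - 40*p + 16) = (p - 2)*(p - 1)^2*(p^3 - 9*p^2 + 24*p - 16) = (p - 4)*(p - 2)*(p - 1)^2*(p^2 - 5*p + 4) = (p - 4)^2*(p - 2)*(p - 1)^2*(p - 1)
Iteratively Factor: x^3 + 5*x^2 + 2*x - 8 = (x + 4)*(x^2 + x - 2) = (x + 2)*(x + 4)*(x - 1)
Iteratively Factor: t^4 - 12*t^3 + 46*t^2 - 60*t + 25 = (t - 5)*(t^3 - 7*t^2 + 11*t - 5) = (t - 5)^2*(t^2 - 2*t + 1) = (t - 5)^2*(t - 1)*(t - 1)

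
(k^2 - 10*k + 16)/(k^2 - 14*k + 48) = (k - 2)/(k - 6)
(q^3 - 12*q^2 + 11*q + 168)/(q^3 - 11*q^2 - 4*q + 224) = (q + 3)/(q + 4)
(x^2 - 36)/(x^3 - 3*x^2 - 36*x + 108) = 1/(x - 3)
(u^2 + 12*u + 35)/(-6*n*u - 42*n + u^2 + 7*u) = (u + 5)/(-6*n + u)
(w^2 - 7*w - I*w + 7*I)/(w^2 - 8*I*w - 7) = (w - 7)/(w - 7*I)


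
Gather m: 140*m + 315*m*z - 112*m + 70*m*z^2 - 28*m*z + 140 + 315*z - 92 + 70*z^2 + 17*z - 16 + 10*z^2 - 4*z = m*(70*z^2 + 287*z + 28) + 80*z^2 + 328*z + 32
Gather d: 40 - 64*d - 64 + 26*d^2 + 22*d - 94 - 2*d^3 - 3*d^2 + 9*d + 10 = -2*d^3 + 23*d^2 - 33*d - 108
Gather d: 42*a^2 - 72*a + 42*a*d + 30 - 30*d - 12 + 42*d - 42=42*a^2 - 72*a + d*(42*a + 12) - 24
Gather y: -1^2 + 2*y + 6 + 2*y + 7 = 4*y + 12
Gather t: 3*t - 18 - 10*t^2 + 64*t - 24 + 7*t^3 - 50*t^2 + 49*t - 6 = 7*t^3 - 60*t^2 + 116*t - 48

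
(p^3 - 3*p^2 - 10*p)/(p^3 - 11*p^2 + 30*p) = (p + 2)/(p - 6)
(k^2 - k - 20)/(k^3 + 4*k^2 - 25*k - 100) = 1/(k + 5)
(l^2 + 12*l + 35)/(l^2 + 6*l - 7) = (l + 5)/(l - 1)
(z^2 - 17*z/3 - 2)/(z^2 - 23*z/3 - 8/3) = (z - 6)/(z - 8)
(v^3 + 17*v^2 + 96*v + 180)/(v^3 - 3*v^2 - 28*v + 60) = (v^2 + 12*v + 36)/(v^2 - 8*v + 12)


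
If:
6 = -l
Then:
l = -6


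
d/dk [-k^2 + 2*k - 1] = 2 - 2*k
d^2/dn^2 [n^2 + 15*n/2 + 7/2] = 2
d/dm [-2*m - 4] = -2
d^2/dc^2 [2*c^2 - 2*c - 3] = 4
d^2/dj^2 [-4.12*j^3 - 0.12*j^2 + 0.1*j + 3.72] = -24.72*j - 0.24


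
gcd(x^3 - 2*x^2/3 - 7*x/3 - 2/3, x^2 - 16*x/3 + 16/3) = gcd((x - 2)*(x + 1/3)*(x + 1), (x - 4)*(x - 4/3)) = 1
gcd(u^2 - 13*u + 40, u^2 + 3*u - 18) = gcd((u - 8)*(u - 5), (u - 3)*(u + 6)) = 1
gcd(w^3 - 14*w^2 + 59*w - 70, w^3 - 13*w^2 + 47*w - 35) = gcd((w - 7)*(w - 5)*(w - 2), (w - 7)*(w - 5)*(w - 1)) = w^2 - 12*w + 35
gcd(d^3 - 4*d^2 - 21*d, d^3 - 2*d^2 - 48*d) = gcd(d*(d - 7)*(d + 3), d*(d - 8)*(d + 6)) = d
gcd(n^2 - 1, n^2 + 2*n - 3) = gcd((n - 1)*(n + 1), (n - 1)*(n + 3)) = n - 1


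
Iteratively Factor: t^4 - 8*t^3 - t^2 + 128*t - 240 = (t + 4)*(t^3 - 12*t^2 + 47*t - 60) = (t - 4)*(t + 4)*(t^2 - 8*t + 15) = (t - 4)*(t - 3)*(t + 4)*(t - 5)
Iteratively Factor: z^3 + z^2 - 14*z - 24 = (z + 2)*(z^2 - z - 12) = (z + 2)*(z + 3)*(z - 4)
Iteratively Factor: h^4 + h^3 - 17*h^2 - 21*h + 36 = (h + 3)*(h^3 - 2*h^2 - 11*h + 12) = (h + 3)^2*(h^2 - 5*h + 4) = (h - 4)*(h + 3)^2*(h - 1)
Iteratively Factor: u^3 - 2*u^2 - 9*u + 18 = (u + 3)*(u^2 - 5*u + 6) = (u - 3)*(u + 3)*(u - 2)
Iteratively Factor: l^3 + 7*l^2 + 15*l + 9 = (l + 3)*(l^2 + 4*l + 3) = (l + 3)^2*(l + 1)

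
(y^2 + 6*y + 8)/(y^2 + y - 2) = (y + 4)/(y - 1)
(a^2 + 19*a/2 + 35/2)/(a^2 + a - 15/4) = 2*(a + 7)/(2*a - 3)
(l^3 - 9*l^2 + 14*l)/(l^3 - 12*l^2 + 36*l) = (l^2 - 9*l + 14)/(l^2 - 12*l + 36)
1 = 1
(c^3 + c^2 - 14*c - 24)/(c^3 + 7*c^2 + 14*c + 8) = (c^2 - c - 12)/(c^2 + 5*c + 4)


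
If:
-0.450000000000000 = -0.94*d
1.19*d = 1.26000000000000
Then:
No Solution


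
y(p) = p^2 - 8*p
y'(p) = 2*p - 8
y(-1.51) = 14.36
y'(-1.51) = -11.02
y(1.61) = -10.29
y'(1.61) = -4.78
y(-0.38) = 3.18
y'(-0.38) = -8.76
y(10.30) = 23.69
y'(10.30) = 12.60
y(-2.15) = 21.82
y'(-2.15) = -12.30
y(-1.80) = 17.64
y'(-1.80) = -11.60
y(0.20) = -1.56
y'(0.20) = -7.60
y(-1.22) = 11.25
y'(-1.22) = -10.44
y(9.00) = 9.00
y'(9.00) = 10.00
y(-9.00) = 153.00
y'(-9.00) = -26.00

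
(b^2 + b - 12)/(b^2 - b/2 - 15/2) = 2*(b + 4)/(2*b + 5)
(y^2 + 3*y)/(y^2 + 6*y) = (y + 3)/(y + 6)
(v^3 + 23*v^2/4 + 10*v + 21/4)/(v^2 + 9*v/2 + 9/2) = (4*v^2 + 11*v + 7)/(2*(2*v + 3))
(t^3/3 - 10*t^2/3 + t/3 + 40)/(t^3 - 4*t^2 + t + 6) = (t^3 - 10*t^2 + t + 120)/(3*(t^3 - 4*t^2 + t + 6))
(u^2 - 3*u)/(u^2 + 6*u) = (u - 3)/(u + 6)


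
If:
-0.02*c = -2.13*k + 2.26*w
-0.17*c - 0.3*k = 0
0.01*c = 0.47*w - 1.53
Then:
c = -5.77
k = 3.27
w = 3.13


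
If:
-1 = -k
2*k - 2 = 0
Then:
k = 1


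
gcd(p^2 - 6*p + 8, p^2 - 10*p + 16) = p - 2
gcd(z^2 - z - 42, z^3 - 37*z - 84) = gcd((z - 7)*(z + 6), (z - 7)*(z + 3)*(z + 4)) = z - 7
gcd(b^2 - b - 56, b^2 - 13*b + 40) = b - 8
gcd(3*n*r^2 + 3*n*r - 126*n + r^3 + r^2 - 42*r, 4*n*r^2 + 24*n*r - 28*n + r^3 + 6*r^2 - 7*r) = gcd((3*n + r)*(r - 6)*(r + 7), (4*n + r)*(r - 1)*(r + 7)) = r + 7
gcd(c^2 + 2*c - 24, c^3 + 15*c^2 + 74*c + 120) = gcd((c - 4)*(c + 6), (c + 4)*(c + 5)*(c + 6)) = c + 6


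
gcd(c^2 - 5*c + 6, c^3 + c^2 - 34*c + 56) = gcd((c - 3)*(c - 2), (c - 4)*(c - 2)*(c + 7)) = c - 2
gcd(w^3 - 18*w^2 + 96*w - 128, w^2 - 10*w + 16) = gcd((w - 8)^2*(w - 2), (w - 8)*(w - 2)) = w^2 - 10*w + 16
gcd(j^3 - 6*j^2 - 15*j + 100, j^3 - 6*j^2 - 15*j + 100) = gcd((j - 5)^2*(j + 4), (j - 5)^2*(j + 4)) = j^3 - 6*j^2 - 15*j + 100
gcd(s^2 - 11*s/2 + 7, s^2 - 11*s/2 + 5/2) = 1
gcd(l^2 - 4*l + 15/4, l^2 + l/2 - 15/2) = l - 5/2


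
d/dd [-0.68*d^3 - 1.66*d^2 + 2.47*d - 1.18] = -2.04*d^2 - 3.32*d + 2.47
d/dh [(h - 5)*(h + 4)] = 2*h - 1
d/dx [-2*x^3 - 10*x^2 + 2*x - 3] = -6*x^2 - 20*x + 2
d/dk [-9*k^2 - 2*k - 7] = -18*k - 2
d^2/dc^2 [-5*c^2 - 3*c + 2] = -10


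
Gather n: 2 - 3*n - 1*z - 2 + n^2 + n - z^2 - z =n^2 - 2*n - z^2 - 2*z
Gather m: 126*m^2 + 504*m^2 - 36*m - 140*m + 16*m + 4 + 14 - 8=630*m^2 - 160*m + 10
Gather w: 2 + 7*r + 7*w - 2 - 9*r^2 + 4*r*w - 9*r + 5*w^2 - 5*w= -9*r^2 - 2*r + 5*w^2 + w*(4*r + 2)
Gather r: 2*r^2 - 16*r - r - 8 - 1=2*r^2 - 17*r - 9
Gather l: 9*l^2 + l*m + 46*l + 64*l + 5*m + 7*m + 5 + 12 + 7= 9*l^2 + l*(m + 110) + 12*m + 24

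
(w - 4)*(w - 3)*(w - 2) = w^3 - 9*w^2 + 26*w - 24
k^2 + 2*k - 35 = (k - 5)*(k + 7)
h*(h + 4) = h^2 + 4*h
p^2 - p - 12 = (p - 4)*(p + 3)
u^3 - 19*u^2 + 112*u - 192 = (u - 8)^2*(u - 3)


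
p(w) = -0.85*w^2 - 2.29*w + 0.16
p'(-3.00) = 2.81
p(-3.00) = -0.62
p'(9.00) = -17.59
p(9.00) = -89.30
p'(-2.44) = 1.86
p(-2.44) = 0.69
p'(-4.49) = 5.34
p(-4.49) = -6.69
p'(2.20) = -6.03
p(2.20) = -8.99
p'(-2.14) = 1.35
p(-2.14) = 1.17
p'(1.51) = -4.86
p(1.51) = -5.24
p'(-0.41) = -1.59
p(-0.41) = 0.96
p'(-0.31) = -1.76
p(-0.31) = 0.79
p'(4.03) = -9.14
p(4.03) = -22.87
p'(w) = -1.7*w - 2.29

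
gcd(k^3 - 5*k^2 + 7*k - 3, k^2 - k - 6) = k - 3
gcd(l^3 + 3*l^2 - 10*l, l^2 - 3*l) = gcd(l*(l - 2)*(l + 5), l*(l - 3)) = l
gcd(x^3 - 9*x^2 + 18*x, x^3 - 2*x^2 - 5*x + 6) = x - 3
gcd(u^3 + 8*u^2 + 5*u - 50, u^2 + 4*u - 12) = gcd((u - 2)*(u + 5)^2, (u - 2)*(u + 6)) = u - 2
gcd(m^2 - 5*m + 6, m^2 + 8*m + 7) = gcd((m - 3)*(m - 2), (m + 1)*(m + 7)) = 1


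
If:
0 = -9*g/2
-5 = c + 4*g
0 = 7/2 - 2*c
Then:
No Solution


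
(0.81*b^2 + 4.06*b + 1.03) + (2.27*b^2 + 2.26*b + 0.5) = 3.08*b^2 + 6.32*b + 1.53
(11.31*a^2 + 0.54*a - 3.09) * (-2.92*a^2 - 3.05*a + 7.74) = -33.0252*a^4 - 36.0723*a^3 + 94.9152*a^2 + 13.6041*a - 23.9166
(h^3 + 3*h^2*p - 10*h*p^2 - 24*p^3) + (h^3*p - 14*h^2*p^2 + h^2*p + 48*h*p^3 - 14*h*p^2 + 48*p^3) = h^3*p + h^3 - 14*h^2*p^2 + 4*h^2*p + 48*h*p^3 - 24*h*p^2 + 24*p^3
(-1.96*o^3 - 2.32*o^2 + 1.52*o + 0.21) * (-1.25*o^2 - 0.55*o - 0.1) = 2.45*o^5 + 3.978*o^4 - 0.428*o^3 - 0.8665*o^2 - 0.2675*o - 0.021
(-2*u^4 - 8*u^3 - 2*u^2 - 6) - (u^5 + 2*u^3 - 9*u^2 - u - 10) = -u^5 - 2*u^4 - 10*u^3 + 7*u^2 + u + 4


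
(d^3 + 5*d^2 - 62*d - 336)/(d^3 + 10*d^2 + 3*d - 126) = (d - 8)/(d - 3)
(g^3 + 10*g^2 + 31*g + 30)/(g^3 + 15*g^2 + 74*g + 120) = (g^2 + 5*g + 6)/(g^2 + 10*g + 24)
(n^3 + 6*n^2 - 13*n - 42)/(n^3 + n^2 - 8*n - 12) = (n + 7)/(n + 2)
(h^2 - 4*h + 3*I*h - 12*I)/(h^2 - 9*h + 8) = (h^2 + h*(-4 + 3*I) - 12*I)/(h^2 - 9*h + 8)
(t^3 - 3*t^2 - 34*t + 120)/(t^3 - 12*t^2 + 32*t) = (t^2 + t - 30)/(t*(t - 8))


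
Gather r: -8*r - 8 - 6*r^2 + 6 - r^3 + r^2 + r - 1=-r^3 - 5*r^2 - 7*r - 3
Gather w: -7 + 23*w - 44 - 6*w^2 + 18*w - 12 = -6*w^2 + 41*w - 63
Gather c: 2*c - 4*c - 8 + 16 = 8 - 2*c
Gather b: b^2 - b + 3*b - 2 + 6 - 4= b^2 + 2*b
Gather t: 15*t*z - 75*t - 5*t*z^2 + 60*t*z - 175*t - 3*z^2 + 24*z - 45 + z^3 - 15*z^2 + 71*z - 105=t*(-5*z^2 + 75*z - 250) + z^3 - 18*z^2 + 95*z - 150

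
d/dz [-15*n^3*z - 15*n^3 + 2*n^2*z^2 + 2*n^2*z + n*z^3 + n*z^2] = n*(-15*n^2 + 4*n*z + 2*n + 3*z^2 + 2*z)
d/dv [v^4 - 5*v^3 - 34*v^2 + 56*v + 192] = 4*v^3 - 15*v^2 - 68*v + 56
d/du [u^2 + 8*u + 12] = 2*u + 8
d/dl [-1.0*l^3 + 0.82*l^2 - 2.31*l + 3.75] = -3.0*l^2 + 1.64*l - 2.31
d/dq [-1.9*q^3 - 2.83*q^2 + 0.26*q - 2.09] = -5.7*q^2 - 5.66*q + 0.26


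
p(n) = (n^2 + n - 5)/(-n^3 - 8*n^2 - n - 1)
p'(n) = (2*n + 1)/(-n^3 - 8*n^2 - n - 1) + (n^2 + n - 5)*(3*n^2 + 16*n + 1)/(-n^3 - 8*n^2 - n - 1)^2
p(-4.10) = -0.12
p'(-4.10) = 0.09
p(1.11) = 0.20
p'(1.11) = -0.58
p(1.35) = 0.09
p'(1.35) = -0.33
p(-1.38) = 0.37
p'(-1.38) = 0.60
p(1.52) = 0.05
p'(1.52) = -0.23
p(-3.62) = -0.08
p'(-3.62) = 0.09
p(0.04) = 4.71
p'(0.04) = -8.38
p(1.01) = 0.27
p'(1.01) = -0.75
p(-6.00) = -0.37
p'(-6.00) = 0.24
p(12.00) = -0.05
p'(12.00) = 0.00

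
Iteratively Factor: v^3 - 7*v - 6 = (v + 1)*(v^2 - v - 6) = (v + 1)*(v + 2)*(v - 3)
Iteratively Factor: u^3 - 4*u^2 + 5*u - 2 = (u - 1)*(u^2 - 3*u + 2) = (u - 2)*(u - 1)*(u - 1)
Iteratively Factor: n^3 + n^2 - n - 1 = (n + 1)*(n^2 - 1) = (n + 1)^2*(n - 1)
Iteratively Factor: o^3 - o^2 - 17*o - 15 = (o + 1)*(o^2 - 2*o - 15) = (o + 1)*(o + 3)*(o - 5)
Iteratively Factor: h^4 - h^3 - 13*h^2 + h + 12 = (h + 3)*(h^3 - 4*h^2 - h + 4) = (h + 1)*(h + 3)*(h^2 - 5*h + 4) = (h - 1)*(h + 1)*(h + 3)*(h - 4)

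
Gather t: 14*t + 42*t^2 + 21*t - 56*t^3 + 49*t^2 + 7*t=-56*t^3 + 91*t^2 + 42*t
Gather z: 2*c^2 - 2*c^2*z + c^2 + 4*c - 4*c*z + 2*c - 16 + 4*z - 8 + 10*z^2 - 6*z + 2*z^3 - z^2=3*c^2 + 6*c + 2*z^3 + 9*z^2 + z*(-2*c^2 - 4*c - 2) - 24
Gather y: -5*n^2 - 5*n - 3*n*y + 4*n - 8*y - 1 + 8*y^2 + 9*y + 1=-5*n^2 - n + 8*y^2 + y*(1 - 3*n)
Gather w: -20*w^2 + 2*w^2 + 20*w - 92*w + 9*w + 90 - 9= -18*w^2 - 63*w + 81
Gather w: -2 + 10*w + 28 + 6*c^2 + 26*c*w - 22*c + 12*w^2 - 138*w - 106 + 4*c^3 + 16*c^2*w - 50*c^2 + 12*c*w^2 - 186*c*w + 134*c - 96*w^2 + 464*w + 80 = 4*c^3 - 44*c^2 + 112*c + w^2*(12*c - 84) + w*(16*c^2 - 160*c + 336)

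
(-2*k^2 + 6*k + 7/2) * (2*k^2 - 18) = -4*k^4 + 12*k^3 + 43*k^2 - 108*k - 63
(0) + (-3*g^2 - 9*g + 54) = -3*g^2 - 9*g + 54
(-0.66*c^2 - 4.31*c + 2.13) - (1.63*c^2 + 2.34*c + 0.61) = -2.29*c^2 - 6.65*c + 1.52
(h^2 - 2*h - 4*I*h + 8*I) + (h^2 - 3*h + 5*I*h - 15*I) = 2*h^2 - 5*h + I*h - 7*I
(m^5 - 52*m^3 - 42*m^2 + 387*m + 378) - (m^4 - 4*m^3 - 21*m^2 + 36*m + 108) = m^5 - m^4 - 48*m^3 - 21*m^2 + 351*m + 270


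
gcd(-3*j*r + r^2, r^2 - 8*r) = r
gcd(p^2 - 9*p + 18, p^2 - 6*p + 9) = p - 3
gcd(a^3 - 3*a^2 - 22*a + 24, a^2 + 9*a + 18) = 1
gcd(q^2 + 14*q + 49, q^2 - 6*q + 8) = 1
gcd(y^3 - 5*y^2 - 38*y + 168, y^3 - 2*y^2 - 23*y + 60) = y - 4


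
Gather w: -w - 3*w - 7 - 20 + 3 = -4*w - 24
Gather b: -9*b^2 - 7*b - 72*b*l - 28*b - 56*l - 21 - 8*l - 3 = -9*b^2 + b*(-72*l - 35) - 64*l - 24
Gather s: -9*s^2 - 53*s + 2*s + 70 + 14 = -9*s^2 - 51*s + 84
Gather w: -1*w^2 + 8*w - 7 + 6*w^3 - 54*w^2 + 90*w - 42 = 6*w^3 - 55*w^2 + 98*w - 49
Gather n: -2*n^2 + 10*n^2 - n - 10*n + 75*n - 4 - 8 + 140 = 8*n^2 + 64*n + 128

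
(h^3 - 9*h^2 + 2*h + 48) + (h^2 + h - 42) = h^3 - 8*h^2 + 3*h + 6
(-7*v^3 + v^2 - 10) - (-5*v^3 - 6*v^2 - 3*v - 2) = -2*v^3 + 7*v^2 + 3*v - 8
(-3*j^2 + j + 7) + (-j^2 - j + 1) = 8 - 4*j^2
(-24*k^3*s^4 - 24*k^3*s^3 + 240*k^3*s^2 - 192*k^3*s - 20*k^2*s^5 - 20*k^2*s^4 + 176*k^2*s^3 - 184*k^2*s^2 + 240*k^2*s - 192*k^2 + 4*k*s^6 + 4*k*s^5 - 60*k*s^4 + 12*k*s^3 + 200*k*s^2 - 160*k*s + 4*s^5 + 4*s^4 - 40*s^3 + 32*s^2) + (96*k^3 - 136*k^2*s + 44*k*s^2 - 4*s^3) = -24*k^3*s^4 - 24*k^3*s^3 + 240*k^3*s^2 - 192*k^3*s + 96*k^3 - 20*k^2*s^5 - 20*k^2*s^4 + 176*k^2*s^3 - 184*k^2*s^2 + 104*k^2*s - 192*k^2 + 4*k*s^6 + 4*k*s^5 - 60*k*s^4 + 12*k*s^3 + 244*k*s^2 - 160*k*s + 4*s^5 + 4*s^4 - 44*s^3 + 32*s^2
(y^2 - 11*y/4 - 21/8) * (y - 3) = y^3 - 23*y^2/4 + 45*y/8 + 63/8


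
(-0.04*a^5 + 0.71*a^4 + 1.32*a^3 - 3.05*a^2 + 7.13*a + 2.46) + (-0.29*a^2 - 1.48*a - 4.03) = -0.04*a^5 + 0.71*a^4 + 1.32*a^3 - 3.34*a^2 + 5.65*a - 1.57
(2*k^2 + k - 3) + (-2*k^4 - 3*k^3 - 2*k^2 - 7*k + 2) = -2*k^4 - 3*k^3 - 6*k - 1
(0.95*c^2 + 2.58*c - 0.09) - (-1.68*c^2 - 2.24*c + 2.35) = 2.63*c^2 + 4.82*c - 2.44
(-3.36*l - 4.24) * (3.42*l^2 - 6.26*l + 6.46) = -11.4912*l^3 + 6.5328*l^2 + 4.8368*l - 27.3904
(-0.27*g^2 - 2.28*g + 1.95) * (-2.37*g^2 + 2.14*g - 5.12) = 0.6399*g^4 + 4.8258*g^3 - 8.1183*g^2 + 15.8466*g - 9.984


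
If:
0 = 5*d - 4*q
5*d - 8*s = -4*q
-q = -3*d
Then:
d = 0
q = 0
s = 0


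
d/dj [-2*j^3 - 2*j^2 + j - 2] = -6*j^2 - 4*j + 1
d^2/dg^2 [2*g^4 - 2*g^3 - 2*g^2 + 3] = 24*g^2 - 12*g - 4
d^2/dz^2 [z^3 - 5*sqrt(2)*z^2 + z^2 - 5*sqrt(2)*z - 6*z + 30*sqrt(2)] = 6*z - 10*sqrt(2) + 2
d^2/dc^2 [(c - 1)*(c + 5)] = 2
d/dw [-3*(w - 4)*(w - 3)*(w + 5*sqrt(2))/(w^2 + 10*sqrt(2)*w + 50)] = 3*(-w^4 - 20*sqrt(2)*w^3 - 238*w^2 + 35*sqrt(2)*w^2 - 380*sqrt(2)*w + 700*w + 600 + 1750*sqrt(2))/(w^4 + 20*sqrt(2)*w^3 + 300*w^2 + 1000*sqrt(2)*w + 2500)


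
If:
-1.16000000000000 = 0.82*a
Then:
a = -1.41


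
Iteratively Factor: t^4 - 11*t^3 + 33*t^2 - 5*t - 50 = (t + 1)*(t^3 - 12*t^2 + 45*t - 50) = (t - 5)*(t + 1)*(t^2 - 7*t + 10) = (t - 5)*(t - 2)*(t + 1)*(t - 5)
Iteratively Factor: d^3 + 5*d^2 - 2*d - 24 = (d + 4)*(d^2 + d - 6) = (d + 3)*(d + 4)*(d - 2)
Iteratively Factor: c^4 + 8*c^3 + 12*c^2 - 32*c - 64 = (c + 4)*(c^3 + 4*c^2 - 4*c - 16) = (c + 4)^2*(c^2 - 4) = (c + 2)*(c + 4)^2*(c - 2)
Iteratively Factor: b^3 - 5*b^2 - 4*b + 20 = (b + 2)*(b^2 - 7*b + 10) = (b - 2)*(b + 2)*(b - 5)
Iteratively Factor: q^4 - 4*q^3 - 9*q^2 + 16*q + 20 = (q - 5)*(q^3 + q^2 - 4*q - 4) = (q - 5)*(q - 2)*(q^2 + 3*q + 2) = (q - 5)*(q - 2)*(q + 1)*(q + 2)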